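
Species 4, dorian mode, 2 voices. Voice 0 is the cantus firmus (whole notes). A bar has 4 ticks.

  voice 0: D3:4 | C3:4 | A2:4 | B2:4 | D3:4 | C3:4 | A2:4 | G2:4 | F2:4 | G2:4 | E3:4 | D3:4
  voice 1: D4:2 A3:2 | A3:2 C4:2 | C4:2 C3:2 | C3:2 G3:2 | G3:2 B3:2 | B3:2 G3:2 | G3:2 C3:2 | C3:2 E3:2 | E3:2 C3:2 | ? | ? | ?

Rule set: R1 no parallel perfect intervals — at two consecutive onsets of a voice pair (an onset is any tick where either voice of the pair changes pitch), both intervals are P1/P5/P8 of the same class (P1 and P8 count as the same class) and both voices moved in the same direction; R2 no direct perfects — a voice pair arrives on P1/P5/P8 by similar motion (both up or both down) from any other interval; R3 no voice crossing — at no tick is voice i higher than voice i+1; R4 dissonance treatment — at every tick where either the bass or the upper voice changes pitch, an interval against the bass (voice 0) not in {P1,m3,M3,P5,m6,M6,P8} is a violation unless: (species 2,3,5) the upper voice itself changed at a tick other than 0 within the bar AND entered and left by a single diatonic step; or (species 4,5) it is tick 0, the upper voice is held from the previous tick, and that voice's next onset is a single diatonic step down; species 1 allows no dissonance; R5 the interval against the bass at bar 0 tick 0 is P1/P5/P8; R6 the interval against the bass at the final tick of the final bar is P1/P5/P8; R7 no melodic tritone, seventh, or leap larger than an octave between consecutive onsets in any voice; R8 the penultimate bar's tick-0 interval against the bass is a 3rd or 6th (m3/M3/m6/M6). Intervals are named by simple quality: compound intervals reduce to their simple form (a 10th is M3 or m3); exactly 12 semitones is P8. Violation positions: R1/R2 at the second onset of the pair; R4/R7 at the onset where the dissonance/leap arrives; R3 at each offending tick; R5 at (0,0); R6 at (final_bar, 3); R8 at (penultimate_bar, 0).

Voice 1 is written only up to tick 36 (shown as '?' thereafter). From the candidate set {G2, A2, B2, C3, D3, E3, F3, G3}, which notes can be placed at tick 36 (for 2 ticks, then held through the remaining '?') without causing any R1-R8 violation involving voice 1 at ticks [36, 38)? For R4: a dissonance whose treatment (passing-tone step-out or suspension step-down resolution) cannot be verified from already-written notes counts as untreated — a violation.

{B2, E3, G2}

G2: legal
A2: violates R4
B2: legal
C3: violates R4
D3: violates R1
E3: legal
F3: violates R4
G3: violates R2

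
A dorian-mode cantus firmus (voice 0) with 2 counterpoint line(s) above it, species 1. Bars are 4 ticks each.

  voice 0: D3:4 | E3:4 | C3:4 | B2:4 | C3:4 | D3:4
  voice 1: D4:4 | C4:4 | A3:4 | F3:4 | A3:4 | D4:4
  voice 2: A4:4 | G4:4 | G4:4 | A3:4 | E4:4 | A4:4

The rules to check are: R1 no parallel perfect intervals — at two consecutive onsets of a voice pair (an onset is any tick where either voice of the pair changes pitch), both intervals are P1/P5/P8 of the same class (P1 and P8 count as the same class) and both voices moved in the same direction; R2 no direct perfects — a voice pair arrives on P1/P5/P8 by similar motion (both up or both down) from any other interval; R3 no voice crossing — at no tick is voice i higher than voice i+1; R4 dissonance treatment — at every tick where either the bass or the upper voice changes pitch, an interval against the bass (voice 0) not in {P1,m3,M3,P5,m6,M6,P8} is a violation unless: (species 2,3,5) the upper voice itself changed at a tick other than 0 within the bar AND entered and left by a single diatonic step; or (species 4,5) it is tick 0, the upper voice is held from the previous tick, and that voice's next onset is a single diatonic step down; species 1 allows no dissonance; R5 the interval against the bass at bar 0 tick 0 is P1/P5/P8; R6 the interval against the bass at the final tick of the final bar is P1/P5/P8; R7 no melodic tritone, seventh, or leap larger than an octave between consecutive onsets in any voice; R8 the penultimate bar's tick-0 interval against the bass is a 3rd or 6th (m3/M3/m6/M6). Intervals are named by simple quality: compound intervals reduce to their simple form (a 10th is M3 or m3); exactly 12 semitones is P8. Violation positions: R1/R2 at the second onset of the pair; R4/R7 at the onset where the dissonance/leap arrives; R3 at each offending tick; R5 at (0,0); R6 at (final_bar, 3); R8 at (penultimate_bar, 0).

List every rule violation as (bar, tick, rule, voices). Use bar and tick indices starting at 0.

(1, 0, R1, (1, 2))
(3, 0, R4, (0, 1))
(3, 0, R4, (0, 2))
(3, 0, R7, (2,))
(4, 0, R2, (1, 2))
(5, 0, R1, (1, 2))
(5, 0, R2, (0, 1))
(5, 0, R2, (0, 2))

bar 0: v0=D3 v1=D4 v2=A4 downbeat P5
bar 1: v0=E3 v1=C4 v2=G4 downbeat m3
bar 2: v0=C3 v1=A3 v2=G4 downbeat P5
bar 3: v0=B2 v1=F3 v2=A3 downbeat m7
bar 4: v0=C3 v1=A3 v2=E4 downbeat M3
bar 5: v0=D3 v1=D4 v2=A4 downbeat P5
  -> R1 @ bar 1 tick 0 v(1, 2): D4/A4 P5 -> C4/G4 P5 similar
  -> R4 @ bar 3 tick 0 v(0, 1): B2/F3 TT untreated
  -> R4 @ bar 3 tick 0 v(0, 2): B2/A3 m7 untreated
  -> R7 @ bar 3 tick 0 v(2,): G4->A3 leap 10st
  -> R2 @ bar 4 tick 0 v(1, 2): F3/A3 M3 -> A3/E4 P5 similar
  -> R1 @ bar 5 tick 0 v(1, 2): A3/E4 P5 -> D4/A4 P5 similar
  -> R2 @ bar 5 tick 0 v(0, 1): C3/A3 M6 -> D3/D4 P8 similar
  -> R2 @ bar 5 tick 0 v(0, 2): C3/E4 M3 -> D3/A4 P5 similar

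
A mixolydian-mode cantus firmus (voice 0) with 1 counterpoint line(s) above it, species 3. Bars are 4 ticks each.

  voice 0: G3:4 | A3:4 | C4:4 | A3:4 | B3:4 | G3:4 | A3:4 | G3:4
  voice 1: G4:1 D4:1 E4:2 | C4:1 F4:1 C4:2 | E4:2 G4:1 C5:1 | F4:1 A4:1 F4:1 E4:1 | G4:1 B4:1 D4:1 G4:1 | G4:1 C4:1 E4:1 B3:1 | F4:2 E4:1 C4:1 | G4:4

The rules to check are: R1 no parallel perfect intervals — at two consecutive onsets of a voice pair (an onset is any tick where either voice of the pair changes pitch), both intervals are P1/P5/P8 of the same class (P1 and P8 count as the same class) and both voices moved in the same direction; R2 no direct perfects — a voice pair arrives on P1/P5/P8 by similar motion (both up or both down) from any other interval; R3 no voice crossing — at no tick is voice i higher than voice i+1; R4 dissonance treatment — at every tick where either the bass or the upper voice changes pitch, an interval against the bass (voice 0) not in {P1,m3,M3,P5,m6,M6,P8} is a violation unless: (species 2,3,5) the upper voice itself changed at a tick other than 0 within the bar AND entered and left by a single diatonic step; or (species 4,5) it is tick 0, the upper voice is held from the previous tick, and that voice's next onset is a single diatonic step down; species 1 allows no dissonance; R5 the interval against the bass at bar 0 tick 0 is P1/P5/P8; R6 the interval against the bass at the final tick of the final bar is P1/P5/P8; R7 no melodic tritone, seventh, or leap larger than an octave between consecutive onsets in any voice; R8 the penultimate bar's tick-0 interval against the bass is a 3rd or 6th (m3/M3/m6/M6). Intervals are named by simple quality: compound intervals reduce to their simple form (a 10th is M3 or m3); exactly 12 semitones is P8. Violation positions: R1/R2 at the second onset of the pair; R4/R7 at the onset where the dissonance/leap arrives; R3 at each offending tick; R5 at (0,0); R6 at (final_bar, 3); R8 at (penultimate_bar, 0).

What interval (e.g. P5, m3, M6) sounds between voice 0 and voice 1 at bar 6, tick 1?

m6

voice 0=A3 voice 1=F4 -> m6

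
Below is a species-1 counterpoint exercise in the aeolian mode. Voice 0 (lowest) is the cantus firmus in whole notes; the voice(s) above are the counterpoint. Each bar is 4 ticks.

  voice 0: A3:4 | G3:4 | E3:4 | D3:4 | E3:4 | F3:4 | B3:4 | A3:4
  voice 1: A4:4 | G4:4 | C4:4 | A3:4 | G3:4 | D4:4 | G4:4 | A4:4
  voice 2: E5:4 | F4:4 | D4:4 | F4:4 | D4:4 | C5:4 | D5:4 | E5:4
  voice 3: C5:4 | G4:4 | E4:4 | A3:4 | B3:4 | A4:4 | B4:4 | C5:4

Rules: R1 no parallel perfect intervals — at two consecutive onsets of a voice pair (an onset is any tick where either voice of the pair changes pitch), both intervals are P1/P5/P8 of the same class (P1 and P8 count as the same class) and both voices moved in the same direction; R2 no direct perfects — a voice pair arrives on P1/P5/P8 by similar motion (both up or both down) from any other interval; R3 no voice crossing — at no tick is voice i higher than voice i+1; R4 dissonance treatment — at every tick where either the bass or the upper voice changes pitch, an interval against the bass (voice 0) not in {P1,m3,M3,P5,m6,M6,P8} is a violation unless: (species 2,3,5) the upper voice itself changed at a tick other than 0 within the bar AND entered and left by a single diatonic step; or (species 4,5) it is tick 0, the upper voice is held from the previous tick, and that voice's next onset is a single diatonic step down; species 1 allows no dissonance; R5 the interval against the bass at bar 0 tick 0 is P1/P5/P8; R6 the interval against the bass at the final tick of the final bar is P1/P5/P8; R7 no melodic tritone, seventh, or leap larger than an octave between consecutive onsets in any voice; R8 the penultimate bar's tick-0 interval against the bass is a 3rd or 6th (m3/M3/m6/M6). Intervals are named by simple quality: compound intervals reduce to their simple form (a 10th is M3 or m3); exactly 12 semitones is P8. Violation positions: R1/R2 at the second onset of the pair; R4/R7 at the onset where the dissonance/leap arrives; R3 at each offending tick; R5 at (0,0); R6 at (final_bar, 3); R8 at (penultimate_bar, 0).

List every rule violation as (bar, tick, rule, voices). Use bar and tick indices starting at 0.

(0, 0, R3, (2, 3))
(0, 0, R5, (0, 3))
(0, 1, R3, (2, 3))
(0, 2, R3, (2, 3))
(0, 3, R3, (2, 3))
(1, 0, R1, (0, 1))
(1, 0, R2, (0, 3))
(1, 0, R2, (1, 3))
(1, 0, R3, (1, 2))
(1, 0, R4, (0, 2))
(1, 0, R7, (2,))
(1, 1, R3, (1, 2))
(1, 2, R3, (1, 2))
(1, 3, R3, (1, 2))
(2, 0, R1, (0, 3))
(2, 0, R4, (0, 2))
(3, 0, R2, (0, 1))
(3, 0, R2, (0, 3))
(3, 0, R2, (1, 3))
(3, 0, R3, (2, 3))
(3, 1, R3, (2, 3))
(3, 2, R3, (2, 3))
(3, 3, R3, (2, 3))
(4, 0, R1, (0, 3))
(4, 0, R2, (1, 2))
(4, 0, R3, (2, 3))
(4, 0, R4, (0, 2))
(4, 1, R3, (2, 3))
(4, 2, R3, (2, 3))
(4, 3, R3, (2, 3))
(5, 0, R2, (0, 2))
(5, 0, R2, (1, 3))
(5, 0, R3, (2, 3))
(5, 0, R7, (2,))
(5, 0, R7, (3,))
(5, 1, R3, (2, 3))
(5, 2, R3, (2, 3))
(5, 3, R3, (2, 3))
(6, 0, R2, (0, 3))
(6, 0, R2, (1, 2))
(6, 0, R3, (2, 3))
(6, 0, R7, (0,))
(6, 0, R8, (0, 3))
(6, 1, R3, (2, 3))
(6, 2, R3, (2, 3))
(6, 3, R3, (2, 3))
(7, 0, R1, (1, 2))
(7, 0, R3, (2, 3))
(7, 1, R3, (2, 3))
(7, 2, R3, (2, 3))
(7, 3, R3, (2, 3))
(7, 3, R6, (0, 3))

bar 0: v0=A3 v1=A4 v2=E5 v3=C5 downbeat m3
bar 1: v0=G3 v1=G4 v2=F4 v3=G4 downbeat P8
bar 2: v0=E3 v1=C4 v2=D4 v3=E4 downbeat P8
bar 3: v0=D3 v1=A3 v2=F4 v3=A3 downbeat P5
bar 4: v0=E3 v1=G3 v2=D4 v3=B3 downbeat P5
bar 5: v0=F3 v1=D4 v2=C5 v3=A4 downbeat M3
bar 6: v0=B3 v1=G4 v2=D5 v3=B4 downbeat P8
bar 7: v0=A3 v1=A4 v2=E5 v3=C5 downbeat m3
  -> R3 @ bar 0 tick 0 v(2, 3): E5 above C5
  -> R5 @ bar 0 tick 0 v(0, 3): opens on m3
  -> R3 @ bar 0 tick 1 v(2, 3): E5 above C5
  -> R3 @ bar 0 tick 2 v(2, 3): E5 above C5
  -> R3 @ bar 0 tick 3 v(2, 3): E5 above C5
  -> R1 @ bar 1 tick 0 v(0, 1): A3/A4 P8 -> G3/G4 P8 similar
  -> R2 @ bar 1 tick 0 v(0, 3): A3/C5 m3 -> G3/G4 P8 similar
  -> R2 @ bar 1 tick 0 v(1, 3): A4/C5 m3 -> G4/G4 P1 similar
  -> R3 @ bar 1 tick 0 v(1, 2): G4 above F4
  -> R4 @ bar 1 tick 0 v(0, 2): G3/F4 m7 untreated
  -> R7 @ bar 1 tick 0 v(2,): E5->F4 leap 11st
  -> R3 @ bar 1 tick 1 v(1, 2): G4 above F4
  -> R3 @ bar 1 tick 2 v(1, 2): G4 above F4
  -> R3 @ bar 1 tick 3 v(1, 2): G4 above F4
  -> R1 @ bar 2 tick 0 v(0, 3): G3/G4 P8 -> E3/E4 P8 similar
  -> R4 @ bar 2 tick 0 v(0, 2): E3/D4 m7 untreated
  -> R2 @ bar 3 tick 0 v(0, 1): E3/C4 m6 -> D3/A3 P5 similar
  -> R2 @ bar 3 tick 0 v(0, 3): E3/E4 P8 -> D3/A3 P5 similar
  -> R2 @ bar 3 tick 0 v(1, 3): C4/E4 M3 -> A3/A3 P1 similar
  -> R3 @ bar 3 tick 0 v(2, 3): F4 above A3
  -> R3 @ bar 3 tick 1 v(2, 3): F4 above A3
  -> R3 @ bar 3 tick 2 v(2, 3): F4 above A3
  -> R3 @ bar 3 tick 3 v(2, 3): F4 above A3
  -> R1 @ bar 4 tick 0 v(0, 3): D3/A3 P5 -> E3/B3 P5 similar
  -> R2 @ bar 4 tick 0 v(1, 2): A3/F4 m6 -> G3/D4 P5 similar
  -> R3 @ bar 4 tick 0 v(2, 3): D4 above B3
  -> R4 @ bar 4 tick 0 v(0, 2): E3/D4 m7 untreated
  -> R3 @ bar 4 tick 1 v(2, 3): D4 above B3
  -> R3 @ bar 4 tick 2 v(2, 3): D4 above B3
  -> R3 @ bar 4 tick 3 v(2, 3): D4 above B3
  -> R2 @ bar 5 tick 0 v(0, 2): E3/D4 m7 -> F3/C5 P5 similar
  -> R2 @ bar 5 tick 0 v(1, 3): G3/B3 M3 -> D4/A4 P5 similar
  -> R3 @ bar 5 tick 0 v(2, 3): C5 above A4
  -> R7 @ bar 5 tick 0 v(2,): D4->C5 leap 10st
  -> R7 @ bar 5 tick 0 v(3,): B3->A4 leap 10st
  -> R3 @ bar 5 tick 1 v(2, 3): C5 above A4
  -> R3 @ bar 5 tick 2 v(2, 3): C5 above A4
  -> R3 @ bar 5 tick 3 v(2, 3): C5 above A4
  -> R2 @ bar 6 tick 0 v(0, 3): F3/A4 M3 -> B3/B4 P8 similar
  -> R2 @ bar 6 tick 0 v(1, 2): D4/C5 m7 -> G4/D5 P5 similar
  -> R3 @ bar 6 tick 0 v(2, 3): D5 above B4
  -> R7 @ bar 6 tick 0 v(0,): F3->B3 leap 6st
  -> R8 @ bar 6 tick 0 v(0, 3): penult P8 not 3rd/6th
  -> R3 @ bar 6 tick 1 v(2, 3): D5 above B4
  -> R3 @ bar 6 tick 2 v(2, 3): D5 above B4
  -> R3 @ bar 6 tick 3 v(2, 3): D5 above B4
  -> R1 @ bar 7 tick 0 v(1, 2): G4/D5 P5 -> A4/E5 P5 similar
  -> R3 @ bar 7 tick 0 v(2, 3): E5 above C5
  -> R3 @ bar 7 tick 1 v(2, 3): E5 above C5
  -> R3 @ bar 7 tick 2 v(2, 3): E5 above C5
  -> R3 @ bar 7 tick 3 v(2, 3): E5 above C5
  -> R6 @ bar 7 tick 3 v(0, 3): closes on m3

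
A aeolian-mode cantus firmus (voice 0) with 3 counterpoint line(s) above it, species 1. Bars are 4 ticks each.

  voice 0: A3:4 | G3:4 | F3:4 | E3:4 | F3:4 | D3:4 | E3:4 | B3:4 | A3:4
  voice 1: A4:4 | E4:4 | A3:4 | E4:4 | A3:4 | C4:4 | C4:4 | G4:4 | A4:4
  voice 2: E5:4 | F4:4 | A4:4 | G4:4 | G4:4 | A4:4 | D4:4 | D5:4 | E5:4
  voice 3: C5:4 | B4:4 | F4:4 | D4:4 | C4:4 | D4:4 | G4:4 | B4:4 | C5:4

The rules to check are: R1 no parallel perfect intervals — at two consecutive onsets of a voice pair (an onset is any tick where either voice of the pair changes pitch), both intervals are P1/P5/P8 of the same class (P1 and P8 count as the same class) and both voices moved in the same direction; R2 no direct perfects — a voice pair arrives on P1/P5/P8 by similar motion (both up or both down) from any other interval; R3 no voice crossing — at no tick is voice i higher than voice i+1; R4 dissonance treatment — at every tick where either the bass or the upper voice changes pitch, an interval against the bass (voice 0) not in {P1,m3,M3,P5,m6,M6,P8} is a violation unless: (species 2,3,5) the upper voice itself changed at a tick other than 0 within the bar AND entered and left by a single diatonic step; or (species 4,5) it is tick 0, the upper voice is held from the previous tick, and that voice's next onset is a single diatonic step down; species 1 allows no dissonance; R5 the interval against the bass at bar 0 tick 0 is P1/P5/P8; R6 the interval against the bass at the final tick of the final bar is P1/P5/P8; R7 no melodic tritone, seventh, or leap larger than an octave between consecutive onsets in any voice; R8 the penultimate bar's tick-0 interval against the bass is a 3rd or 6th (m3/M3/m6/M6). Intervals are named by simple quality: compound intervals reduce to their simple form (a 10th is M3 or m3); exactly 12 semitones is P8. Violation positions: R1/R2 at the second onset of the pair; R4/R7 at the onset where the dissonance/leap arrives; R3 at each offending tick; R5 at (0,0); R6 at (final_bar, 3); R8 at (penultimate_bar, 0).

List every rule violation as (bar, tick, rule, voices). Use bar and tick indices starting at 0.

bar 0: v0=A3 v1=A4 v2=E5 v3=C5 downbeat m3
bar 1: v0=G3 v1=E4 v2=F4 v3=B4 downbeat M3
bar 2: v0=F3 v1=A3 v2=A4 v3=F4 downbeat P8
bar 3: v0=E3 v1=E4 v2=G4 v3=D4 downbeat m7
bar 4: v0=F3 v1=A3 v2=G4 v3=C4 downbeat P5
bar 5: v0=D3 v1=C4 v2=A4 v3=D4 downbeat P8
bar 6: v0=E3 v1=C4 v2=D4 v3=G4 downbeat m3
bar 7: v0=B3 v1=G4 v2=D5 v3=B4 downbeat P8
bar 8: v0=A3 v1=A4 v2=E5 v3=C5 downbeat m3
  -> R3 @ bar 0 tick 0 v(2, 3): E5 above C5
  -> R5 @ bar 0 tick 0 v(0, 3): opens on m3
  -> R3 @ bar 0 tick 1 v(2, 3): E5 above C5
  -> R3 @ bar 0 tick 2 v(2, 3): E5 above C5
  -> R3 @ bar 0 tick 3 v(2, 3): E5 above C5
  -> R2 @ bar 1 tick 0 v(1, 3): A4/C5 m3 -> E4/B4 P5 similar
  -> R4 @ bar 1 tick 0 v(0, 2): G3/F4 m7 untreated
  -> R7 @ bar 1 tick 0 v(2,): E5->F4 leap 11st
  -> R2 @ bar 2 tick 0 v(0, 3): G3/B4 M3 -> F3/F4 P8 similar
  -> R3 @ bar 2 tick 0 v(2, 3): A4 above F4
  -> R7 @ bar 2 tick 0 v(3,): B4->F4 leap 6st
  -> R3 @ bar 2 tick 1 v(2, 3): A4 above F4
  -> R3 @ bar 2 tick 2 v(2, 3): A4 above F4
  -> R3 @ bar 2 tick 3 v(2, 3): A4 above F4
  -> R3 @ bar 3 tick 0 v(2, 3): G4 above D4
  -> R4 @ bar 3 tick 0 v(0, 3): E3/D4 m7 untreated
  -> R3 @ bar 3 tick 1 v(2, 3): G4 above D4
  -> R3 @ bar 3 tick 2 v(2, 3): G4 above D4
  -> R3 @ bar 3 tick 3 v(2, 3): G4 above D4
  -> R3 @ bar 4 tick 0 v(2, 3): G4 above C4
  -> R4 @ bar 4 tick 0 v(0, 2): F3/G4 M2 untreated
  -> R3 @ bar 4 tick 1 v(2, 3): G4 above C4
  -> R3 @ bar 4 tick 2 v(2, 3): G4 above C4
  -> R3 @ bar 4 tick 3 v(2, 3): G4 above C4
  -> R1 @ bar 5 tick 0 v(2, 3): G4/C4 P5 -> A4/D4 P5 similar
  -> R3 @ bar 5 tick 0 v(2, 3): A4 above D4
  -> R4 @ bar 5 tick 0 v(0, 1): D3/C4 m7 untreated
  -> R3 @ bar 5 tick 1 v(2, 3): A4 above D4
  -> R3 @ bar 5 tick 2 v(2, 3): A4 above D4
  -> R3 @ bar 5 tick 3 v(2, 3): A4 above D4
  -> R4 @ bar 6 tick 0 v(0, 2): E3/D4 m7 untreated
  -> R2 @ bar 7 tick 0 v(0, 3): E3/G4 m3 -> B3/B4 P8 similar
  -> R2 @ bar 7 tick 0 v(1, 2): C4/D4 M2 -> G4/D5 P5 similar
  -> R3 @ bar 7 tick 0 v(2, 3): D5 above B4
  -> R8 @ bar 7 tick 0 v(0, 3): penult P8 not 3rd/6th
  -> R3 @ bar 7 tick 1 v(2, 3): D5 above B4
  -> R3 @ bar 7 tick 2 v(2, 3): D5 above B4
  -> R3 @ bar 7 tick 3 v(2, 3): D5 above B4
  -> R1 @ bar 8 tick 0 v(1, 2): G4/D5 P5 -> A4/E5 P5 similar
  -> R3 @ bar 8 tick 0 v(2, 3): E5 above C5
  -> R3 @ bar 8 tick 1 v(2, 3): E5 above C5
  -> R3 @ bar 8 tick 2 v(2, 3): E5 above C5
  -> R3 @ bar 8 tick 3 v(2, 3): E5 above C5
  -> R6 @ bar 8 tick 3 v(0, 3): closes on m3

(0, 0, R3, (2, 3))
(0, 0, R5, (0, 3))
(0, 1, R3, (2, 3))
(0, 2, R3, (2, 3))
(0, 3, R3, (2, 3))
(1, 0, R2, (1, 3))
(1, 0, R4, (0, 2))
(1, 0, R7, (2,))
(2, 0, R2, (0, 3))
(2, 0, R3, (2, 3))
(2, 0, R7, (3,))
(2, 1, R3, (2, 3))
(2, 2, R3, (2, 3))
(2, 3, R3, (2, 3))
(3, 0, R3, (2, 3))
(3, 0, R4, (0, 3))
(3, 1, R3, (2, 3))
(3, 2, R3, (2, 3))
(3, 3, R3, (2, 3))
(4, 0, R3, (2, 3))
(4, 0, R4, (0, 2))
(4, 1, R3, (2, 3))
(4, 2, R3, (2, 3))
(4, 3, R3, (2, 3))
(5, 0, R1, (2, 3))
(5, 0, R3, (2, 3))
(5, 0, R4, (0, 1))
(5, 1, R3, (2, 3))
(5, 2, R3, (2, 3))
(5, 3, R3, (2, 3))
(6, 0, R4, (0, 2))
(7, 0, R2, (0, 3))
(7, 0, R2, (1, 2))
(7, 0, R3, (2, 3))
(7, 0, R8, (0, 3))
(7, 1, R3, (2, 3))
(7, 2, R3, (2, 3))
(7, 3, R3, (2, 3))
(8, 0, R1, (1, 2))
(8, 0, R3, (2, 3))
(8, 1, R3, (2, 3))
(8, 2, R3, (2, 3))
(8, 3, R3, (2, 3))
(8, 3, R6, (0, 3))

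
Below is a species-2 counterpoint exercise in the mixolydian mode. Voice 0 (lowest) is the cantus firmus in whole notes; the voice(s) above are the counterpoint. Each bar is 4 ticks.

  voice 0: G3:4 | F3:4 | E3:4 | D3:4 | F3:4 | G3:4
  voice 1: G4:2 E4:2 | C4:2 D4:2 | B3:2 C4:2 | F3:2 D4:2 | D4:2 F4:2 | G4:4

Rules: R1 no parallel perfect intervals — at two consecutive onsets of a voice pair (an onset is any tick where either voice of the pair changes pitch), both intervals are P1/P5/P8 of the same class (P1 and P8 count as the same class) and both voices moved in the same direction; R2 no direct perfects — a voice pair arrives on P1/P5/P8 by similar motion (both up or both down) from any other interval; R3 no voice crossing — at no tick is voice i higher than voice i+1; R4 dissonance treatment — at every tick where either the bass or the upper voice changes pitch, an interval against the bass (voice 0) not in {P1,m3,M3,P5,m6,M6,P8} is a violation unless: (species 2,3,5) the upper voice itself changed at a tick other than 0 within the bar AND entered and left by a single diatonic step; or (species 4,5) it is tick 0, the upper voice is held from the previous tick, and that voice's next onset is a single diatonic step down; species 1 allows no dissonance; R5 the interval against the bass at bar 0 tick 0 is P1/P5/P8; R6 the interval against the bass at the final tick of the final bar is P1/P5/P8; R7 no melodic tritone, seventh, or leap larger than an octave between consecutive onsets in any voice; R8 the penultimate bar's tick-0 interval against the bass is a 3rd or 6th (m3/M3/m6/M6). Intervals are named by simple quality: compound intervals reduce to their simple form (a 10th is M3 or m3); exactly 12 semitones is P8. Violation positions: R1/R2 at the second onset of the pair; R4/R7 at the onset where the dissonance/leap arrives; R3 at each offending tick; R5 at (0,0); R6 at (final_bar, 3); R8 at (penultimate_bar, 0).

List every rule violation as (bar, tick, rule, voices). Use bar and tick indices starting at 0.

bar 0: v0=G3 v1=G4 downbeat P8
bar 1: v0=F3 v1=C4 downbeat P5
bar 2: v0=E3 v1=B3 downbeat P5
bar 3: v0=D3 v1=F3 downbeat m3
bar 4: v0=F3 v1=D4 downbeat M6
bar 5: v0=G3 v1=G4 downbeat P8
  -> R2 @ bar 1 tick 0 v(0, 1): G3/E4 M6 -> F3/C4 P5 similar
  -> R2 @ bar 2 tick 0 v(0, 1): F3/D4 M6 -> E3/B3 P5 similar
  -> R1 @ bar 5 tick 0 v(0, 1): F3/F4 P8 -> G3/G4 P8 similar

(1, 0, R2, (0, 1))
(2, 0, R2, (0, 1))
(5, 0, R1, (0, 1))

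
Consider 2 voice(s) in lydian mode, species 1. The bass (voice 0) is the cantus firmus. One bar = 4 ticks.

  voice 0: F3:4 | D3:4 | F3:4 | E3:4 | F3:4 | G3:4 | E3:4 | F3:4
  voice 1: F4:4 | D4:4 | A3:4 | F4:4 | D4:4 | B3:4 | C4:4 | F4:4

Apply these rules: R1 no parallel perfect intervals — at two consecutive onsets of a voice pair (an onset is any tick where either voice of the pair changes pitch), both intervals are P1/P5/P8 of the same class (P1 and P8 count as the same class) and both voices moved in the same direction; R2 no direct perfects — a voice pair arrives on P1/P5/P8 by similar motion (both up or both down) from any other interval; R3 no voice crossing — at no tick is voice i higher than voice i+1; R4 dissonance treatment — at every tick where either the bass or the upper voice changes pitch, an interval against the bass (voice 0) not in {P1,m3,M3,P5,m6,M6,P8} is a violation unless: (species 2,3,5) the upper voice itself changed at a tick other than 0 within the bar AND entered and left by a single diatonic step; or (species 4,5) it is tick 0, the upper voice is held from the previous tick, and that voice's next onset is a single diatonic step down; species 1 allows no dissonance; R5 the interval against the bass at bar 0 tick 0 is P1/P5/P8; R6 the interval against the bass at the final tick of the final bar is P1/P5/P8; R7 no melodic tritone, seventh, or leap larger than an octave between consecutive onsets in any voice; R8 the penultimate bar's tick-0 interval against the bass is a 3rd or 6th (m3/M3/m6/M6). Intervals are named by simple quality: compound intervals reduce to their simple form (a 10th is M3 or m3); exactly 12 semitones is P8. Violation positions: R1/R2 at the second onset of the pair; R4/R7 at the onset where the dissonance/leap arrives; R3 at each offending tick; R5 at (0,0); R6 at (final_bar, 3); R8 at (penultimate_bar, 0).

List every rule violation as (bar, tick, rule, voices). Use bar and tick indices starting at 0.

bar 0: v0=F3 v1=F4 downbeat P8
bar 1: v0=D3 v1=D4 downbeat P8
bar 2: v0=F3 v1=A3 downbeat M3
bar 3: v0=E3 v1=F4 downbeat m2
bar 4: v0=F3 v1=D4 downbeat M6
bar 5: v0=G3 v1=B3 downbeat M3
bar 6: v0=E3 v1=C4 downbeat m6
bar 7: v0=F3 v1=F4 downbeat P8
  -> R1 @ bar 1 tick 0 v(0, 1): F3/F4 P8 -> D3/D4 P8 similar
  -> R4 @ bar 3 tick 0 v(0, 1): E3/F4 m2 untreated
  -> R2 @ bar 7 tick 0 v(0, 1): E3/C4 m6 -> F3/F4 P8 similar

(1, 0, R1, (0, 1))
(3, 0, R4, (0, 1))
(7, 0, R2, (0, 1))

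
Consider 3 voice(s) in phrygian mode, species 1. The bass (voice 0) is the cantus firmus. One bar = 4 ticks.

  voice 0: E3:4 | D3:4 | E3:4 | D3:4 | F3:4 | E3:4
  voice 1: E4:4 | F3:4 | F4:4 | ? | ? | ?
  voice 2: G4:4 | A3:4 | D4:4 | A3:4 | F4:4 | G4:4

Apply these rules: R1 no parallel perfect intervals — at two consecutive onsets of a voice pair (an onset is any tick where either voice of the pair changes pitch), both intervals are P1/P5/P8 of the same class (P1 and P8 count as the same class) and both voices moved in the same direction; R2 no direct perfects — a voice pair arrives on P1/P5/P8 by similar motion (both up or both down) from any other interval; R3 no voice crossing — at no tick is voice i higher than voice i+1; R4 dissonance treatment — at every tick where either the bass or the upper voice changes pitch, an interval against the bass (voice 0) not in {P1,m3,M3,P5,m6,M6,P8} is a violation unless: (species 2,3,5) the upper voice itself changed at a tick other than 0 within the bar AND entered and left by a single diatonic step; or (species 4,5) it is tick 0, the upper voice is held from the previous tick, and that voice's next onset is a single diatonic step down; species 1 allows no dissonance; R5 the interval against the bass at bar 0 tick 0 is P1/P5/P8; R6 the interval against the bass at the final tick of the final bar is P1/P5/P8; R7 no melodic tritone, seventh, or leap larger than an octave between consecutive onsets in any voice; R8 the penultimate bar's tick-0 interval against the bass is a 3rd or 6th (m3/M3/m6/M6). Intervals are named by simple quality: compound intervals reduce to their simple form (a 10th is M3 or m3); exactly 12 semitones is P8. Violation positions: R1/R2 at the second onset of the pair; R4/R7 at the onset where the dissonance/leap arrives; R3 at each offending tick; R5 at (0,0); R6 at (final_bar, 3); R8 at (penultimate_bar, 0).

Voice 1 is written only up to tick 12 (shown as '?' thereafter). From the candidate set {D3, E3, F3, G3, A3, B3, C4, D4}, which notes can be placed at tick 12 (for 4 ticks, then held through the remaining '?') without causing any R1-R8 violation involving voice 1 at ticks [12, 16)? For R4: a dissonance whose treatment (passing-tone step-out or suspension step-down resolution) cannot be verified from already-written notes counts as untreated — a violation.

D3: violates R2,R7
E3: violates R4,R7
F3: legal
G3: violates R4,R7
A3: violates R2
B3: violates R3,R7
C4: violates R3,R4
D4: violates R2,R3

{F3}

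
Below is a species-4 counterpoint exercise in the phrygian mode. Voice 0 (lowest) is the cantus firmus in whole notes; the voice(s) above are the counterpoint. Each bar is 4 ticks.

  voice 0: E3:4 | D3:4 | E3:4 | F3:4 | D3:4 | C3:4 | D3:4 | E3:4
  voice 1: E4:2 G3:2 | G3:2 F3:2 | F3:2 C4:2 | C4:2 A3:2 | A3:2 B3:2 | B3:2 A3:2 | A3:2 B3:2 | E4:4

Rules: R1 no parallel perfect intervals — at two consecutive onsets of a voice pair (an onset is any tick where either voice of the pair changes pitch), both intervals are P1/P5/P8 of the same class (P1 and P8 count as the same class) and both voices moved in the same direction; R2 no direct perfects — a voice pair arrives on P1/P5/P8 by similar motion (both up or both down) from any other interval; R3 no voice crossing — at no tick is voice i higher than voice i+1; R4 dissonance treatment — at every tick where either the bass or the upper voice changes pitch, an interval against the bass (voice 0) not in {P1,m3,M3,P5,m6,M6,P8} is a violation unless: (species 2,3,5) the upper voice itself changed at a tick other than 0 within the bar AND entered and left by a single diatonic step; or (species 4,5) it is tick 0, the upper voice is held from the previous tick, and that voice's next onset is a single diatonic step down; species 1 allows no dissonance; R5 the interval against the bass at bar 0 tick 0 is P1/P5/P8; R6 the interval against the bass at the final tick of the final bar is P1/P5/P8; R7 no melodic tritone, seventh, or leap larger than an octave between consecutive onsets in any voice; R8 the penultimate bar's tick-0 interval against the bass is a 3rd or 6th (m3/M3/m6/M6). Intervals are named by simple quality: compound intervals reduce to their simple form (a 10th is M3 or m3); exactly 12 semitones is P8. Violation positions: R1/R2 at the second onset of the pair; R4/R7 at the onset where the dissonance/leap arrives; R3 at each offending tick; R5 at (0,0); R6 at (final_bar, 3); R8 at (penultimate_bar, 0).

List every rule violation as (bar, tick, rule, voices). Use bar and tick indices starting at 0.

(2, 0, R4, (0, 1))
(6, 0, R8, (0, 1))
(7, 0, R2, (0, 1))

bar 0: v0=E3 v1=E4 downbeat P8
bar 1: v0=D3 v1=G3 downbeat P4
bar 2: v0=E3 v1=F3 downbeat m2
bar 3: v0=F3 v1=C4 downbeat P5
bar 4: v0=D3 v1=A3 downbeat P5
bar 5: v0=C3 v1=B3 downbeat M7
bar 6: v0=D3 v1=A3 downbeat P5
bar 7: v0=E3 v1=E4 downbeat P8
  -> R4 @ bar 2 tick 0 v(0, 1): E3/F3 m2 untreated
  -> R8 @ bar 6 tick 0 v(0, 1): penult P5 not 3rd/6th
  -> R2 @ bar 7 tick 0 v(0, 1): D3/B3 M6 -> E3/E4 P8 similar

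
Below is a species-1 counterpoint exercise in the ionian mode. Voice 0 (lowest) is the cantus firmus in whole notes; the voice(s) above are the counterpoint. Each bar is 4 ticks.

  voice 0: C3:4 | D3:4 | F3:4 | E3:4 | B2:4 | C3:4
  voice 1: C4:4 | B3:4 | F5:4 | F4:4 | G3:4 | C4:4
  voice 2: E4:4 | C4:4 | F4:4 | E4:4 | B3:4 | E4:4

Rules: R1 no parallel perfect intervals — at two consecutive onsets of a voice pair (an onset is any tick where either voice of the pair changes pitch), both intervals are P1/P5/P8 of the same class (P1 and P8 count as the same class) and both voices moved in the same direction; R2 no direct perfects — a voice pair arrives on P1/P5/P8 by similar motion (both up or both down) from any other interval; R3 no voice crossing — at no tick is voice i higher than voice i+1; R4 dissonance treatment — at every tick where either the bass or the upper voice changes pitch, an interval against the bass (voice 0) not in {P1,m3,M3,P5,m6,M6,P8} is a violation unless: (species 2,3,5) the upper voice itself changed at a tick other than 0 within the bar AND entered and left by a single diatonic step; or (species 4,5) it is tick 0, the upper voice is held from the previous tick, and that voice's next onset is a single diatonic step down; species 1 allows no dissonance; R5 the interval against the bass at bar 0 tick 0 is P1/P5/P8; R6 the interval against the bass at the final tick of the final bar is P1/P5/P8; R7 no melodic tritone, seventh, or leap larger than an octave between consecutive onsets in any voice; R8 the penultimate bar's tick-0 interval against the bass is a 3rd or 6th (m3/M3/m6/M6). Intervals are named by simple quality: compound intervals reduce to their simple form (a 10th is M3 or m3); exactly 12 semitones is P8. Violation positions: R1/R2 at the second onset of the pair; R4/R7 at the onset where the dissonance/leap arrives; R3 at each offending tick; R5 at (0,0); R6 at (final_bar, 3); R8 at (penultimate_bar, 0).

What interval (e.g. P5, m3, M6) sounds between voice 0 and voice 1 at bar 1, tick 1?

voice 0=D3 voice 1=B3 -> M6

M6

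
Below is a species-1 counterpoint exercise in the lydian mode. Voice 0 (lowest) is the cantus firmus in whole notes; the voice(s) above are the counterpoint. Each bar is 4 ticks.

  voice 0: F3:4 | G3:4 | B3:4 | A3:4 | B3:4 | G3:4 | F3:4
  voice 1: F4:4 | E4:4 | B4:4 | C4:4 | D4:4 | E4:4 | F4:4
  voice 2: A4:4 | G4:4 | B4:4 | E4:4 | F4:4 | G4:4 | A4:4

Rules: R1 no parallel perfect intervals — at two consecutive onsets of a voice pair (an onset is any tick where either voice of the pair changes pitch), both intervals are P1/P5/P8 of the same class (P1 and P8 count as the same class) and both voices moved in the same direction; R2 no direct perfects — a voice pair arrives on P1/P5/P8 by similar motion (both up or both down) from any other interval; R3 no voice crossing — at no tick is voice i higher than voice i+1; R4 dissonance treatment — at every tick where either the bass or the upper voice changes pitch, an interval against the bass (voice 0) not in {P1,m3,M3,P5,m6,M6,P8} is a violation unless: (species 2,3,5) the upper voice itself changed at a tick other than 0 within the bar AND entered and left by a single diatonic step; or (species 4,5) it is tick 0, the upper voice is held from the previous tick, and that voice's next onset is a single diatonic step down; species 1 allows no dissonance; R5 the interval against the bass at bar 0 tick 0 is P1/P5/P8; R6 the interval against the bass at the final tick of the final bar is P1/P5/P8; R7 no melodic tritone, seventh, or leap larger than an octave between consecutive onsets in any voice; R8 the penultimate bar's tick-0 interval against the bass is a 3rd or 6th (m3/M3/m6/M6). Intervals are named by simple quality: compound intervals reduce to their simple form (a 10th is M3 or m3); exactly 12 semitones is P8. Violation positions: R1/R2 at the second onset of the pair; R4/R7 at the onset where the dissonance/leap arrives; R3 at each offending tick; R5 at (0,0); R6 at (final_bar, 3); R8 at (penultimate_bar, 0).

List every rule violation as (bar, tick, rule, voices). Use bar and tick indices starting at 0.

bar 0: v0=F3 v1=F4 v2=A4 downbeat M3
bar 1: v0=G3 v1=E4 v2=G4 downbeat P8
bar 2: v0=B3 v1=B4 v2=B4 downbeat P8
bar 3: v0=A3 v1=C4 v2=E4 downbeat P5
bar 4: v0=B3 v1=D4 v2=F4 downbeat TT
bar 5: v0=G3 v1=E4 v2=G4 downbeat P8
bar 6: v0=F3 v1=F4 v2=A4 downbeat M3
  -> R5 @ bar 0 tick 0 v(0, 2): opens on M3
  -> R1 @ bar 2 tick 0 v(0, 2): G3/G4 P8 -> B3/B4 P8 similar
  -> R2 @ bar 2 tick 0 v(0, 1): G3/E4 M6 -> B3/B4 P8 similar
  -> R2 @ bar 2 tick 0 v(1, 2): E4/G4 m3 -> B4/B4 P1 similar
  -> R2 @ bar 3 tick 0 v(0, 2): B3/B4 P8 -> A3/E4 P5 similar
  -> R7 @ bar 3 tick 0 v(1,): B4->C4 leap 11st
  -> R4 @ bar 4 tick 0 v(0, 2): B3/F4 TT untreated
  -> R8 @ bar 5 tick 0 v(0, 2): penult P8 not 3rd/6th
  -> R6 @ bar 6 tick 3 v(0, 2): closes on M3

(0, 0, R5, (0, 2))
(2, 0, R1, (0, 2))
(2, 0, R2, (0, 1))
(2, 0, R2, (1, 2))
(3, 0, R2, (0, 2))
(3, 0, R7, (1,))
(4, 0, R4, (0, 2))
(5, 0, R8, (0, 2))
(6, 3, R6, (0, 2))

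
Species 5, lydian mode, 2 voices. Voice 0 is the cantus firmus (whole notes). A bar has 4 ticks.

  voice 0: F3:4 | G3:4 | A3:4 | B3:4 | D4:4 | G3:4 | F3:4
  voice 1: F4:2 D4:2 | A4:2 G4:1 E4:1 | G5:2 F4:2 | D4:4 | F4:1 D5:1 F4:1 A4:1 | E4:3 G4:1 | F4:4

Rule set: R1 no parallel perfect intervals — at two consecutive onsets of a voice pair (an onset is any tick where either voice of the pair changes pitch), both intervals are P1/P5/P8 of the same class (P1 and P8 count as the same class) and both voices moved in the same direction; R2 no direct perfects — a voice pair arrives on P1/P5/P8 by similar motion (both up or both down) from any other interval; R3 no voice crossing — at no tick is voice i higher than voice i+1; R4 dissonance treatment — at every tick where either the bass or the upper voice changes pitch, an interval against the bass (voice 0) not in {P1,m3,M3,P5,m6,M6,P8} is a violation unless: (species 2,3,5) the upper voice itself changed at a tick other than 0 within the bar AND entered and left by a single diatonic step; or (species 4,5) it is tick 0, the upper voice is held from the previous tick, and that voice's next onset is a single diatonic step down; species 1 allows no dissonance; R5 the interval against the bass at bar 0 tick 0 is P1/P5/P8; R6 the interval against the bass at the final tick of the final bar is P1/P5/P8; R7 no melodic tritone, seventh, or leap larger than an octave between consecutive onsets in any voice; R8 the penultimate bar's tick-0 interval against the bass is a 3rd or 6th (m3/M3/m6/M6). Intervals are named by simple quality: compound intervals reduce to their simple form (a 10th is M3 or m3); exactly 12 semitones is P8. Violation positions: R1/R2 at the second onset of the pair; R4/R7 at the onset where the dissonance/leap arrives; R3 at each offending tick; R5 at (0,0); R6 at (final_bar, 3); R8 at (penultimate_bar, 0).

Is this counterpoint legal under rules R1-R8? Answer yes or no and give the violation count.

No (5 violations)

bar 0: v0=F3 v1=F4 (P8)
bar 1: v0=G3 v1=A4 (M2)
bar 2: v0=A3 v1=G5 (m7)
bar 3: v0=B3 v1=D4 (m3)
bar 4: v0=D4 v1=F4 (m3)
bar 5: v0=G3 v1=E4 (M6)
bar 6: v0=F3 v1=F4 (P8)
  R4 @ bar1.0: G3/A4 M2 untreated
  R4 @ bar2.0: A3/G5 m7 untreated
  R7 @ bar2.0: E4->G5 leap 15st
  R7 @ bar2.2: G5->F4 leap 14st
  R1 @ bar6.0: G3/G4 P8 -> F3/F4 P8 similar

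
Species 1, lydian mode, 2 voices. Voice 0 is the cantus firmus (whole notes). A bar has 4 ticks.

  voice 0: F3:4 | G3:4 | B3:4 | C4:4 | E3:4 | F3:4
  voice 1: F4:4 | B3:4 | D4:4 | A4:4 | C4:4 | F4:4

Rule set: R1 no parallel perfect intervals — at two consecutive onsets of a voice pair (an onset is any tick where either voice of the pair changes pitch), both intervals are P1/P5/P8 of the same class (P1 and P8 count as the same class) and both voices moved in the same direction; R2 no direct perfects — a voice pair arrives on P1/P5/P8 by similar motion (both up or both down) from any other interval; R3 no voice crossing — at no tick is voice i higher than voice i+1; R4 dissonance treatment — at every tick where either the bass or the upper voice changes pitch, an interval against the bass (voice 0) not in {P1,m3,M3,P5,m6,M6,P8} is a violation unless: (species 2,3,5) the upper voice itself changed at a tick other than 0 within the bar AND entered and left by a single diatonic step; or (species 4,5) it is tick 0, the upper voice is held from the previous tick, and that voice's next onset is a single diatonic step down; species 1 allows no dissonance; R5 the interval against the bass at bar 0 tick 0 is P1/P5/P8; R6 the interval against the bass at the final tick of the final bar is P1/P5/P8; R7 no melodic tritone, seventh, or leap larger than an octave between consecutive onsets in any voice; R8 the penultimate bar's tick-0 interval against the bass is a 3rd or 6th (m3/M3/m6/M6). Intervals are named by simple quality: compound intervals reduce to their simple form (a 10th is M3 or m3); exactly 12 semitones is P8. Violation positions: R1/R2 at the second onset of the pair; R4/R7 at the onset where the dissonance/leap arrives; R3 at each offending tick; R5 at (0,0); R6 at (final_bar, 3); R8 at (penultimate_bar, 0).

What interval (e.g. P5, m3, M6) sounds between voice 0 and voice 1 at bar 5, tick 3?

P8

voice 0=F3 voice 1=F4 -> P8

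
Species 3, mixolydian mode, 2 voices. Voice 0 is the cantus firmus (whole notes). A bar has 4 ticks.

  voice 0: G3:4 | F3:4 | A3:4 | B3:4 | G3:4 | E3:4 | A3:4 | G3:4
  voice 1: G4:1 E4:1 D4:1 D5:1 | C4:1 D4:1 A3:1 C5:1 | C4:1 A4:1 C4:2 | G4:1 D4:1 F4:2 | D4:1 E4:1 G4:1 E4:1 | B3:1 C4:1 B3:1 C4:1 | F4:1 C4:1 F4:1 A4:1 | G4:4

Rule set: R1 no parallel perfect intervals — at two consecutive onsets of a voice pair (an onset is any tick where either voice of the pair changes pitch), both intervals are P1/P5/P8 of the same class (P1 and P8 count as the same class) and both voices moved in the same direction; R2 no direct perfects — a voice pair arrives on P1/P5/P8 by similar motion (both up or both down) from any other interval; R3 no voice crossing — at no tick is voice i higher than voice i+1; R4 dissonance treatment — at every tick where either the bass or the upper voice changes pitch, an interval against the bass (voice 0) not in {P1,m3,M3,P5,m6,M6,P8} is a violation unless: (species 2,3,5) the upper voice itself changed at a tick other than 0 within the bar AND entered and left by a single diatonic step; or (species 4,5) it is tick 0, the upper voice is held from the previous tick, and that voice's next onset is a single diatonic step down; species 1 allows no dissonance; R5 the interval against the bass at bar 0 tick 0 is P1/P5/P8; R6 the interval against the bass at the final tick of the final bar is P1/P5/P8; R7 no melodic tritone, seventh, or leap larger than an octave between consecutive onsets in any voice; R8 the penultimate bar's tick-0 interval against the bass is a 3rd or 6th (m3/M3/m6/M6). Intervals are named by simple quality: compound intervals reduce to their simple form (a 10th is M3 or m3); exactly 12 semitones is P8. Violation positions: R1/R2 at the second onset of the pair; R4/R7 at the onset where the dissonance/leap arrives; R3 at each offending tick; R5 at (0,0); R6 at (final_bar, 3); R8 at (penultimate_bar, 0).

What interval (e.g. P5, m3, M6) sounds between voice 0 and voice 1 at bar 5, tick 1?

voice 0=E3 voice 1=C4 -> m6

m6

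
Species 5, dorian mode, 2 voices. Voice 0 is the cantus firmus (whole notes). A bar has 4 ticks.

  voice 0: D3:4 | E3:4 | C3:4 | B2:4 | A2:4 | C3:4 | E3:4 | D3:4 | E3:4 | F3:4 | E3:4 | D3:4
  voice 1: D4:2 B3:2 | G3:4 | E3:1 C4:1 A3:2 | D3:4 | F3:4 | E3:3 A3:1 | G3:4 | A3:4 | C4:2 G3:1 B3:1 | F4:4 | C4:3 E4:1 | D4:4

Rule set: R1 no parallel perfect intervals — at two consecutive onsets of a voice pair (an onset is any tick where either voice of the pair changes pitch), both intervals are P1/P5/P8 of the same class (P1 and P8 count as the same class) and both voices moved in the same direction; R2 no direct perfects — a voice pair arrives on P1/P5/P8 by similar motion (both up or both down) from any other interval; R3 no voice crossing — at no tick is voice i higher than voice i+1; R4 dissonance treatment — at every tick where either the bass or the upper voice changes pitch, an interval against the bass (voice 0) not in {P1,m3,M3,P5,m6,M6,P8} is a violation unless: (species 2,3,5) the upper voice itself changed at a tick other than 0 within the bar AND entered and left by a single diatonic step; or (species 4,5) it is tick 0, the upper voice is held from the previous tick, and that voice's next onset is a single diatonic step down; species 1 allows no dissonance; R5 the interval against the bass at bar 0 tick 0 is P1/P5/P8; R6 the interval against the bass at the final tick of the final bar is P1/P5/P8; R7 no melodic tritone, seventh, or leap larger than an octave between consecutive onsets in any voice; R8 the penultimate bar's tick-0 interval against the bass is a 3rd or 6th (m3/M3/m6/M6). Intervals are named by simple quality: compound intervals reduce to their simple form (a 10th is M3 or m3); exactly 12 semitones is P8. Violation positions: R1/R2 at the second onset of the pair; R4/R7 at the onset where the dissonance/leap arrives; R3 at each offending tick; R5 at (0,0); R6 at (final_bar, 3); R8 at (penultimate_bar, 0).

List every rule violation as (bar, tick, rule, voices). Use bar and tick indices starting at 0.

(9, 0, R2, (0, 1))
(9, 0, R7, (1,))
(11, 0, R1, (0, 1))

bar 0: v0=D3 v1=D4 downbeat P8
bar 1: v0=E3 v1=G3 downbeat m3
bar 2: v0=C3 v1=E3 downbeat M3
bar 3: v0=B2 v1=D3 downbeat m3
bar 4: v0=A2 v1=F3 downbeat m6
bar 5: v0=C3 v1=E3 downbeat M3
bar 6: v0=E3 v1=G3 downbeat m3
bar 7: v0=D3 v1=A3 downbeat P5
bar 8: v0=E3 v1=C4 downbeat m6
bar 9: v0=F3 v1=F4 downbeat P8
bar 10: v0=E3 v1=C4 downbeat m6
bar 11: v0=D3 v1=D4 downbeat P8
  -> R2 @ bar 9 tick 0 v(0, 1): E3/B3 P5 -> F3/F4 P8 similar
  -> R7 @ bar 9 tick 0 v(1,): B3->F4 leap 6st
  -> R1 @ bar 11 tick 0 v(0, 1): E3/E4 P8 -> D3/D4 P8 similar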